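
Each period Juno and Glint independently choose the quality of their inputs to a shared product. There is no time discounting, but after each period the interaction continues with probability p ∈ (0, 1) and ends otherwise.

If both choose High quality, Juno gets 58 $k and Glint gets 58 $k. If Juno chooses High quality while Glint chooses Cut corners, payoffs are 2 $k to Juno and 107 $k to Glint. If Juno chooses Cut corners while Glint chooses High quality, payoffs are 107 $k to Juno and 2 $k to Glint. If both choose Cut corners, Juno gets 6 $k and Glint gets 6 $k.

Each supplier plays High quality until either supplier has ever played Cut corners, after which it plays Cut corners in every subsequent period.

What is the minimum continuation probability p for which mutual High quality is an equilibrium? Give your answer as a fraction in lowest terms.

Expected cooperation value is 58 + p·58 + p²·58 + … = 58/(1−p); deviation gives 107 + p·6/(1−p).
58 ≥ 107(1−p) + 6p ⇒ 101p ≥ 49 ⇒ p ≥ 49/101.

49/101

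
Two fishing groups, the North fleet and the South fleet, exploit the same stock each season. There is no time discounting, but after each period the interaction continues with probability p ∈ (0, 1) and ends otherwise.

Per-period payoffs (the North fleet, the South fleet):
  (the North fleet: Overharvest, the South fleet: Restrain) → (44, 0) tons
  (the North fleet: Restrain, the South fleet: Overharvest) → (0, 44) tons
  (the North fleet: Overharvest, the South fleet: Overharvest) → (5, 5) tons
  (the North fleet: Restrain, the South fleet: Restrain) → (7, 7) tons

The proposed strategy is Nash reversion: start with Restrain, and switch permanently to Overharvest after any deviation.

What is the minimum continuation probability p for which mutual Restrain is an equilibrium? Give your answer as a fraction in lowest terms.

Expected cooperation value is 7 + p·7 + p²·7 + … = 7/(1−p); deviation gives 44 + p·5/(1−p).
7 ≥ 44(1−p) + 5p ⇒ 39p ≥ 37 ⇒ p ≥ 37/39.

37/39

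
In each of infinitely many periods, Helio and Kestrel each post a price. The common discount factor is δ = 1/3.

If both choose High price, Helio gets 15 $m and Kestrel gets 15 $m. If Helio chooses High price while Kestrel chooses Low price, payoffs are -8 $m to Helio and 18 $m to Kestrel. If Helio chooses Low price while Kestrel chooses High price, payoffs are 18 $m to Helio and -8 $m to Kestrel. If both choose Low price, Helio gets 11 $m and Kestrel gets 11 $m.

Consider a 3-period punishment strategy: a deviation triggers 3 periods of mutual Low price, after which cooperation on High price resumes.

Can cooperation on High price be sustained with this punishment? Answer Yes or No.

No

A one-shot deviation gives 18 now, then 11 for 3 periods, then back to 15.
Gain from deviating: (18−15) today; loss: (15−11) in each of the next 3 periods.
No-deviation condition: (15−11)(δ+…+δ^3) ≥ 18−15, i.e. δ+…+δ^3 ≥ 3/4.
At δ = 1/3: δ+…+δ^3 = 0.4815 < 0.7500.
So cooperation is not sustainable.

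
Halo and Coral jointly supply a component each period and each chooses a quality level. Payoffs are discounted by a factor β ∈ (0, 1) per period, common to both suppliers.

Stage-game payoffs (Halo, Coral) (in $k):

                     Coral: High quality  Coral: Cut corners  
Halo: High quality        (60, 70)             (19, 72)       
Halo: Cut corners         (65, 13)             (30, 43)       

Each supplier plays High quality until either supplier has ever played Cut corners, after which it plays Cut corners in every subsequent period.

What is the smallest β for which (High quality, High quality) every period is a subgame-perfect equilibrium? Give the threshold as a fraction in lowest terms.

For Halo: deviation gain 65−60 = 5, per-period punishment loss 60−30 = 30. IC gives β ≥ 5/35 = 1/7.
For Coral: gain 2, loss 27 per period, so β ≥ 2/29.
The tighter constraint is Halo's, so cooperation needs β ≥ 1/7.

1/7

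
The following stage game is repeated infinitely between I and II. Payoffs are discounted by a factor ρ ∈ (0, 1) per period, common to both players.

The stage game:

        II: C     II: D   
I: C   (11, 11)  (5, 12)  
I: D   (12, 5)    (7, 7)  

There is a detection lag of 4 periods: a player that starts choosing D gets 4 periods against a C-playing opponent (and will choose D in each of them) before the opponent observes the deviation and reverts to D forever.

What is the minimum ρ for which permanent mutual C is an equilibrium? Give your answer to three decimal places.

A deviator earns 12 for 4 periods, then 7 forever; cooperating earns 11 forever. Multiplying the IC by (1−ρ):
11 ≥ 12(1−ρ^4) + 7ρ^4, so 5·ρ^4 ≥ 1 and ρ^4 ≥ 1/5.
ρ ≥ (1/5)^(1/4) ≈ 0.669.

0.669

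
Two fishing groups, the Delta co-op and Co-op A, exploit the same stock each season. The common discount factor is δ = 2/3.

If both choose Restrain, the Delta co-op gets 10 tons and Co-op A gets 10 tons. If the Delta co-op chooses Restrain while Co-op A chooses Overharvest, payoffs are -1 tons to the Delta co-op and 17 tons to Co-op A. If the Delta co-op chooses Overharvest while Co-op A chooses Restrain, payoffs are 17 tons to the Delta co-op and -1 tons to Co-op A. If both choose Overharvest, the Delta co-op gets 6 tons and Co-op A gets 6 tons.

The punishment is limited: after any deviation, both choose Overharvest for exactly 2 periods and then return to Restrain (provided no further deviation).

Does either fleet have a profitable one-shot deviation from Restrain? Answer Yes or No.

A one-shot deviation gives 17 now, then 6 for 2 periods, then back to 10.
Gain from deviating: (17−10) today; loss: (10−6) in each of the next 2 periods.
No-deviation condition: (10−6)(δ+…+δ^2) ≥ 17−10, i.e. δ+…+δ^2 ≥ 7/4.
At δ = 2/3: δ+…+δ^2 = 1.1111 < 1.7500.
So cooperation is not sustainable.

Yes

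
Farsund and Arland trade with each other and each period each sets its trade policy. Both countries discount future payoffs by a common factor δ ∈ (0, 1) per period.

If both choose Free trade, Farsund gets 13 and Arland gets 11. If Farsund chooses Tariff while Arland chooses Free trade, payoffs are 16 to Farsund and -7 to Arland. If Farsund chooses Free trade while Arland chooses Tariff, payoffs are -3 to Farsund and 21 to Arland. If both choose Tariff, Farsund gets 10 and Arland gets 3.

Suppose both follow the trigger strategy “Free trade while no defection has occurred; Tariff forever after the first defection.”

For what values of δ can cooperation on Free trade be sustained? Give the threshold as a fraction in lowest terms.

5/9

For Farsund: deviation gain 16−13 = 3, per-period punishment loss 13−10 = 3. IC gives δ ≥ 3/6 = 1/2.
For Arland: gain 10, loss 8 per period, so δ ≥ 10/18 = 5/9.
The tighter constraint is Arland's, so cooperation needs δ ≥ 5/9.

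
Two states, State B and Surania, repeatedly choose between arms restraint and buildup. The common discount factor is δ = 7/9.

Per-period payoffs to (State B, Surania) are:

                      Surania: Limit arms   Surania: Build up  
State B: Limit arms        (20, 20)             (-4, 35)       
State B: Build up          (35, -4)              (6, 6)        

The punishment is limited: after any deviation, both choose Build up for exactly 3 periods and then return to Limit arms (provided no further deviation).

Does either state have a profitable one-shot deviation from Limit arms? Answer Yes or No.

No

A one-shot deviation gives 35 now, then 6 for 3 periods, then back to 20.
Gain from deviating: (35−20) today; loss: (20−6) in each of the next 3 periods.
No-deviation condition: (20−6)(δ+…+δ^3) ≥ 35−20, i.e. δ+…+δ^3 ≥ 15/14.
At δ = 7/9: δ+…+δ^3 = 1.8532 ≥ 1.0714.
So cooperation is sustainable.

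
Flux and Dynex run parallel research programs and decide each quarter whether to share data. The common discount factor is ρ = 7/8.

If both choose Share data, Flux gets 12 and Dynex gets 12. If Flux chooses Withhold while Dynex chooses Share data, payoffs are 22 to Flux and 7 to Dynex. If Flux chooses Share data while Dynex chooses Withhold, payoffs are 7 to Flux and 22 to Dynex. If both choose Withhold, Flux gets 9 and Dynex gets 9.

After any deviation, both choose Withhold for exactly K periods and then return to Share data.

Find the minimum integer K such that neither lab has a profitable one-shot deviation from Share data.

5

Need Σ_{k=1}^{K} ρ^k ≥ (22−12)/(12−9) = 3.3333 at ρ = 7/8.
At K = 4 the sum is 2.8967 < 3.3333; at K = 5 it is 3.4096 ≥ 3.3333.
So the minimum punishment length is K = 5.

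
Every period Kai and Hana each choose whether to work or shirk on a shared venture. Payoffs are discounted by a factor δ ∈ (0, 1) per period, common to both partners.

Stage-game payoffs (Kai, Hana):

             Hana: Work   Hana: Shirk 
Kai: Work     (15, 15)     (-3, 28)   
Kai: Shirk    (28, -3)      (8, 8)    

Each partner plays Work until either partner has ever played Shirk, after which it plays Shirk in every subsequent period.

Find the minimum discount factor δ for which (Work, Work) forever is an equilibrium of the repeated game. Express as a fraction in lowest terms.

13/20

Under grim trigger the critical discount factor is (T−C)/(T−P) with T = 28, C = 15, P = 8.
δ* = (28−15)/(28−8) = 13/20.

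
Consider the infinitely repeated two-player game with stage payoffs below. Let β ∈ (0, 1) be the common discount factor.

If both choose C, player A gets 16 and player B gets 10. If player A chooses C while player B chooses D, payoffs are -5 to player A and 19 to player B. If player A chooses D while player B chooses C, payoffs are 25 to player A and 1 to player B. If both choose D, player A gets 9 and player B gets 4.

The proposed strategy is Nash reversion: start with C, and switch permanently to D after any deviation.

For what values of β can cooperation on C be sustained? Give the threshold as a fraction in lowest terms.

player A: cooperation gives 16 each period; deviation gives 25 once then 9 forever.
  16/(1−β) ≥ 25 + 9β/(1−β) ⇒ β ≥ 9/16.
player B: cooperation gives 10 each period; deviation gives 19 once then 4 forever.
  β ≥ 9/15 = 3/5.
Both must hold, so the binding constraint is player B's: β ≥ 3/5.

3/5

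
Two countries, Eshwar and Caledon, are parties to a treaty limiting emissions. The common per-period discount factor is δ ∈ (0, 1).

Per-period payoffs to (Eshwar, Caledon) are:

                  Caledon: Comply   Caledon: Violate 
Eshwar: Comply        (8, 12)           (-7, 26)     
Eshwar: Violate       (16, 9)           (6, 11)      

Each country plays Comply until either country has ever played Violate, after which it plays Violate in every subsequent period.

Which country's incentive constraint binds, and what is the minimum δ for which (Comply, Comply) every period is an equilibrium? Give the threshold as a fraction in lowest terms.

Caledon; δ ≥ 14/15

For Eshwar: deviation gain 16−8 = 8, per-period punishment loss 8−6 = 2. IC gives δ ≥ 8/10 = 4/5.
For Caledon: gain 14, loss 1 per period, so δ ≥ 14/15.
The tighter constraint is Caledon's, so cooperation needs δ ≥ 14/15.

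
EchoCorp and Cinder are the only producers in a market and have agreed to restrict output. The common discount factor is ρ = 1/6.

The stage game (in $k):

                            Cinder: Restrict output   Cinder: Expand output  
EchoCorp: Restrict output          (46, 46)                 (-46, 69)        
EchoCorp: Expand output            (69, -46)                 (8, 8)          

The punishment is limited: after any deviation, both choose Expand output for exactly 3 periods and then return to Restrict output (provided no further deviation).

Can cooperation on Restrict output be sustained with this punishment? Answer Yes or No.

IC: ρ+…+ρ^3 ≥ (69−46)/(46−8) = 23/38.
At ρ = 1/6: partial sum = 0.1991 < 0.6053. Cooperation not sustainable.

No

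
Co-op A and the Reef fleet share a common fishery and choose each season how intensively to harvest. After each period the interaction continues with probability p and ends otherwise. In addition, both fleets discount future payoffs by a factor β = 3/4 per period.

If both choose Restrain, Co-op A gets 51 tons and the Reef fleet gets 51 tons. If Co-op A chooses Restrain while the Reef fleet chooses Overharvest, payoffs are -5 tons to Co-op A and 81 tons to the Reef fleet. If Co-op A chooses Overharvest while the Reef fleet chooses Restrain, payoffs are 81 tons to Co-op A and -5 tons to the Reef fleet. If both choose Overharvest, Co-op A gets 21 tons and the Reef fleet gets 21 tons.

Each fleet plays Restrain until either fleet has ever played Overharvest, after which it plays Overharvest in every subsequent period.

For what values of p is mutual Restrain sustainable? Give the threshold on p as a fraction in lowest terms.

2/3

With continuation probability p and discount β, the effective per-period discount factor is βp.
Grim-trigger IC: βp ≥ (81−51)/(81−21) = 1/2.
So p ≥ (1/2)/(3/4) = 2/3.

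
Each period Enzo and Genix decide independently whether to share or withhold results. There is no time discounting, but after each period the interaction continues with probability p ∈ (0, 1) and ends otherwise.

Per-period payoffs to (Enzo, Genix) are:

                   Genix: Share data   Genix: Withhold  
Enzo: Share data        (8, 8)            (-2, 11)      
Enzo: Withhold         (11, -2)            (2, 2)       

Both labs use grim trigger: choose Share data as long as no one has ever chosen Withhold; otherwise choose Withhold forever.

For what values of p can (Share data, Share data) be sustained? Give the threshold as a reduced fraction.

With no time discounting, the continuation probability p plays the role of the discount factor.
Grim-trigger IC: 8/(1−p) ≥ 11 + 2p/(1−p) ⇒ p ≥ (11−8)/(11−2) = 1/3.

1/3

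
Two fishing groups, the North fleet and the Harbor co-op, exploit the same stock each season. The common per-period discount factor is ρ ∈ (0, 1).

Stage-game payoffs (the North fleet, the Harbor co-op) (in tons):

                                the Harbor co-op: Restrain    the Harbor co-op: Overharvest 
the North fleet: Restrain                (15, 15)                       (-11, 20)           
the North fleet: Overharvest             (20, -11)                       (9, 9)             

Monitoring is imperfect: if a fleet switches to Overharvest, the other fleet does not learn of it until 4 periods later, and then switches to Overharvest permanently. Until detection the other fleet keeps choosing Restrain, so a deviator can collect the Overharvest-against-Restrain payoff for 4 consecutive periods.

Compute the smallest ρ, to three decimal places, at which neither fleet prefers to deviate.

Deviating for the 4 undetected periods gains 20−15 = 5 per period over cooperation, then loses 15−9 = 6 per period forever once punishment starts.
Gain: 5(1 + ρ + … + ρ^3); loss: 6·ρ^4/(1−ρ).
No profitable deviation ⇔ 5(1−ρ^4) ≤ 6·ρ^4, i.e. ρ^4 ≥ 5/(5+6) = 5/11.
Hence ρ ≥ (5/11)^(1/4) ≈ 0.821.

0.821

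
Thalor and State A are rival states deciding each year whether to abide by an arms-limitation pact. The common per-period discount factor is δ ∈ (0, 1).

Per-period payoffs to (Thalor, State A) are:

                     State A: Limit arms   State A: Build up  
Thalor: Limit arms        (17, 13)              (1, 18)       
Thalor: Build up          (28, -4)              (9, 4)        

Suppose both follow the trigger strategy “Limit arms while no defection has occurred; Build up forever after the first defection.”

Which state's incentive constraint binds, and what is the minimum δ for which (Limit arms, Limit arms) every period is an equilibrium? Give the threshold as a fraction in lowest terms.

Thalor; δ ≥ 11/19

Thalor's threshold: (28−17)/(28−9) = 11/19.
State A's threshold: (18−13)/(18−4) = 5/14.
11/19 > 5/14, so Thalor binds and δ* = 11/19.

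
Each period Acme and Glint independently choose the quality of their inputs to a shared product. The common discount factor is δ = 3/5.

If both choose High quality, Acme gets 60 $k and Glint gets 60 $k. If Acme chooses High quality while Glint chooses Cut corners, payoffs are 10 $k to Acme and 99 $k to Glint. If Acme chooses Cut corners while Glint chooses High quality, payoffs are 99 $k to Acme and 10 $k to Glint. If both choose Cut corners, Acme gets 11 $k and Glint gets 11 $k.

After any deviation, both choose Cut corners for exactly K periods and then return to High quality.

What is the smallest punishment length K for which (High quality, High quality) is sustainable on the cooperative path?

2

No profitable deviation requires (60−11)(δ+…+δ^K) ≥ 99−60, i.e. δ+…+δ^K ≥ 39/49 ≈ 0.7959.
With δ = 3/5, the partial sums are K=1: 0.6000, K=2: 0.9600.
K = 2 is the first length at which the sum reaches 0.7959.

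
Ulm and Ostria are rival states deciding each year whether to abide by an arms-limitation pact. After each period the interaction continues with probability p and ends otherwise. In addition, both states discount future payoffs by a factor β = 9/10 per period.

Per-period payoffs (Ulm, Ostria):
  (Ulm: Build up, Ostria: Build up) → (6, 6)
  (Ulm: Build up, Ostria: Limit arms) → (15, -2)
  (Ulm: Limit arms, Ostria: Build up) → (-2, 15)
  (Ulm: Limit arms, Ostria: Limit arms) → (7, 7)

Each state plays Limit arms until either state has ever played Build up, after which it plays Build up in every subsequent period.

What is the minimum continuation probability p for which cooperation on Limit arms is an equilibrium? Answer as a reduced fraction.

With continuation probability p and discount β, the effective per-period discount factor is βp.
Grim-trigger IC: βp ≥ (15−7)/(15−6) = 8/9.
So p ≥ (8/9)/(9/10) = 80/81.

80/81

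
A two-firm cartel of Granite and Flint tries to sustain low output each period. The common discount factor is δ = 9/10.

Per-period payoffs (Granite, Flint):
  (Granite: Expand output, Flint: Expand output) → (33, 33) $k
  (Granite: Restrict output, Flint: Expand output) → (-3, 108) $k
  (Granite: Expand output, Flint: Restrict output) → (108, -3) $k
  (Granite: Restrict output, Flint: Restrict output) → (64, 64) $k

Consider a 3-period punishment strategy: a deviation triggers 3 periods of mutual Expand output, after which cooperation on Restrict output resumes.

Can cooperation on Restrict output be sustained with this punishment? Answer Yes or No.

Yes

IC: δ+…+δ^3 ≥ (108−64)/(64−33) = 44/31.
At δ = 9/10: partial sum = 2.4390 ≥ 1.4194. Cooperation sustainable.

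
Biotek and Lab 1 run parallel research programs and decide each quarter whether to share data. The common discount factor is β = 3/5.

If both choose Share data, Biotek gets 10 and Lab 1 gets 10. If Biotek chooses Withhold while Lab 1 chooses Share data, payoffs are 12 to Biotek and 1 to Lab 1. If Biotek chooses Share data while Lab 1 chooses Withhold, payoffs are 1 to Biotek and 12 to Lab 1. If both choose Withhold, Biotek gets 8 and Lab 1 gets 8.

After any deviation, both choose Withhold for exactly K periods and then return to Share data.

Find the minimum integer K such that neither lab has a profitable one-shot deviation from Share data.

3

IC: β(1−β^K)/(1−β) ≥ (12−10)/(10−8) = 1.
With β = 3/5: need 1 − β^K ≥ 1·(1−3/5)/(3/5), i.e. β^K ≤ 0.3333.
Since (3/5)^2 = 0.3600 and (3/5)^3 = 0.2160, the smallest such K is 3.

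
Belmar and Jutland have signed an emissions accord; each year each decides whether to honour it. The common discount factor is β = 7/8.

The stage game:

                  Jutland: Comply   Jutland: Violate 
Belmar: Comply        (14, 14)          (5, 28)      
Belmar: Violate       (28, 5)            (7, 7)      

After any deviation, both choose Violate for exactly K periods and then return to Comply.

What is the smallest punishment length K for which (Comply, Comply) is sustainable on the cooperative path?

Need Σ_{k=1}^{K} β^k ≥ (28−14)/(14−7) = 2.0000 at β = 7/8.
At K = 2 the sum is 1.6406 < 2.0000; at K = 3 it is 2.3105 ≥ 2.0000.
So the minimum punishment length is K = 3.

3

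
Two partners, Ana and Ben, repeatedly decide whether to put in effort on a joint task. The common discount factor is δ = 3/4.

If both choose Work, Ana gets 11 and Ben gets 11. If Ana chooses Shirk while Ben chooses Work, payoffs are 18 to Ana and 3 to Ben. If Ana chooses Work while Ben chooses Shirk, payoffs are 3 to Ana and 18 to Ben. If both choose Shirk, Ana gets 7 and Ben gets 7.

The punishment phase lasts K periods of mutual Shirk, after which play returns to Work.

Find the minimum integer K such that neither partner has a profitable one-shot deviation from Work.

No profitable deviation requires (11−7)(δ+…+δ^K) ≥ 18−11, i.e. δ+…+δ^K ≥ 7/4 ≈ 1.7500.
With δ = 3/4, the partial sums are K=1: 0.7500, K=2: 1.3125, K=3: 1.7344, K=4: 2.0508.
K = 4 is the first length at which the sum reaches 1.7500.

4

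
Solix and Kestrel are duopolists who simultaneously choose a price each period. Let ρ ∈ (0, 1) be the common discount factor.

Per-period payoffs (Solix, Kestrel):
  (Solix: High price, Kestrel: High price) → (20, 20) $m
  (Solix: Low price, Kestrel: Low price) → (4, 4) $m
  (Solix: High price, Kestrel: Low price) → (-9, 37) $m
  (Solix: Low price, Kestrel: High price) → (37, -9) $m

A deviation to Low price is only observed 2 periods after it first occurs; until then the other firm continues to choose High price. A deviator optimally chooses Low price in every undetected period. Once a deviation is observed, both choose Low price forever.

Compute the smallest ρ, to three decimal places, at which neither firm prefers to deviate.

0.718

A deviator earns 37 for 2 periods, then 4 forever; cooperating earns 20 forever. Multiplying the IC by (1−ρ):
20 ≥ 37(1−ρ^2) + 4ρ^2, so 33·ρ^2 ≥ 17 and ρ^2 ≥ 17/33.
ρ ≥ (17/33)^(1/2) ≈ 0.718.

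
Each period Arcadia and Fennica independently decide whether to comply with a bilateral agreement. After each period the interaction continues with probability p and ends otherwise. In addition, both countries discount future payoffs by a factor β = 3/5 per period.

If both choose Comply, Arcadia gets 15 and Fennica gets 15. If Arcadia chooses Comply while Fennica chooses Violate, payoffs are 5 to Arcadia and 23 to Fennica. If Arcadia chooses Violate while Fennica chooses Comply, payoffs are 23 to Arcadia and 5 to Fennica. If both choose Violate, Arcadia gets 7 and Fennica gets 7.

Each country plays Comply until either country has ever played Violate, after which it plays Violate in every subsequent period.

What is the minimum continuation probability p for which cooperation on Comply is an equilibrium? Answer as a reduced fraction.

Expected continuation weight on next period's payoff is β·p = 3/5·p, which plays the role of the discount factor.
Cooperation requires 3/5·p ≥ (23−15)/(23−7) = 1/2, hence p ≥ 5/6.

5/6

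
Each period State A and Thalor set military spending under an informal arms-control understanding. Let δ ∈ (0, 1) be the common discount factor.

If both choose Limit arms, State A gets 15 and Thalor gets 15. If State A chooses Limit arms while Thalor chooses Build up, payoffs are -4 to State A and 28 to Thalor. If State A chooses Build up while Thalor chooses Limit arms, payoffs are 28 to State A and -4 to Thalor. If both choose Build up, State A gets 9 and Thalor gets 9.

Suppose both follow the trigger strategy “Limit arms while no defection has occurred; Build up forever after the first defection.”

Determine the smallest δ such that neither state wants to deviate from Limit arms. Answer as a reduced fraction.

13/19

Cooperation forever yields 15 each period: 15/(1−δ).
Deviating yields 28 once, then 9 forever: 28 + 9δ/(1−δ).
No profitable deviation requires 15/(1−δ) ≥ 28 + 9δ/(1−δ).
Multiplying by (1−δ): 15 ≥ 28(1−δ) + 9δ = 28 − 19δ.
So 19δ ≥ 13, i.e. δ ≥ 13/19.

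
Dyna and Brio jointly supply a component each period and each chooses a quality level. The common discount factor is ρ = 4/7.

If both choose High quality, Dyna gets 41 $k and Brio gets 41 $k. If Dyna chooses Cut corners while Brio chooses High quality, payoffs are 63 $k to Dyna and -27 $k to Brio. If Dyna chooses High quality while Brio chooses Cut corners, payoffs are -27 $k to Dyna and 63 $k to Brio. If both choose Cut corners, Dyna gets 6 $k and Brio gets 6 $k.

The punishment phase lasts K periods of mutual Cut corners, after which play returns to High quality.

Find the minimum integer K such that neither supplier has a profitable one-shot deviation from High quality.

2

No profitable deviation requires (41−6)(ρ+…+ρ^K) ≥ 63−41, i.e. ρ+…+ρ^K ≥ 22/35 ≈ 0.6286.
With ρ = 4/7, the partial sums are K=1: 0.5714, K=2: 0.8980.
K = 2 is the first length at which the sum reaches 0.6286.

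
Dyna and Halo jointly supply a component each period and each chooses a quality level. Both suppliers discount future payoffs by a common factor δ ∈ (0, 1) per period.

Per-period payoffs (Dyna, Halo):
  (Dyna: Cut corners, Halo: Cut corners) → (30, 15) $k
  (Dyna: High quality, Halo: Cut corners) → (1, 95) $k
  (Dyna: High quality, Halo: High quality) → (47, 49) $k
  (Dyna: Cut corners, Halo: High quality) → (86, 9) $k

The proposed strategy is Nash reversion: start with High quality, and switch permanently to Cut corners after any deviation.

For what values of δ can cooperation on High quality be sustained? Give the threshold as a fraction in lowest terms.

For Dyna: deviation gain 86−47 = 39, per-period punishment loss 47−30 = 17. IC gives δ ≥ 39/56.
For Halo: gain 46, loss 34 per period, so δ ≥ 46/80 = 23/40.
The tighter constraint is Dyna's, so cooperation needs δ ≥ 39/56.

39/56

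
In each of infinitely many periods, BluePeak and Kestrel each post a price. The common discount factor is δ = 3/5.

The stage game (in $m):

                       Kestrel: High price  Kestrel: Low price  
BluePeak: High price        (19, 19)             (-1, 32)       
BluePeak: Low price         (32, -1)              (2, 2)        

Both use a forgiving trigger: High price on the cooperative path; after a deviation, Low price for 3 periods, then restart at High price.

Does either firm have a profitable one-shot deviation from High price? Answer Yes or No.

IC: δ+…+δ^3 ≥ (32−19)/(19−2) = 13/17.
At δ = 3/5: partial sum = 1.1760 ≥ 0.7647. Cooperation sustainable.

No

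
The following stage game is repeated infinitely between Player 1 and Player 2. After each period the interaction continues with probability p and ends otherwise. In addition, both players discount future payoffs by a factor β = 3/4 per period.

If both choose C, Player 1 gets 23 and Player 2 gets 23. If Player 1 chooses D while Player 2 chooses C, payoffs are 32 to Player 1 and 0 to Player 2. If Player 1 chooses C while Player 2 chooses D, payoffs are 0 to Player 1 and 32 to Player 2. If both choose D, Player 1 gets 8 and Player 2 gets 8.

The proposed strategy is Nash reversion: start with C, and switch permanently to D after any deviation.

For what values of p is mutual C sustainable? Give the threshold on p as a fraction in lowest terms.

1/2

Expected continuation weight on next period's payoff is β·p = 3/4·p, which plays the role of the discount factor.
Cooperation requires 3/4·p ≥ (32−23)/(32−8) = 3/8, hence p ≥ 1/2.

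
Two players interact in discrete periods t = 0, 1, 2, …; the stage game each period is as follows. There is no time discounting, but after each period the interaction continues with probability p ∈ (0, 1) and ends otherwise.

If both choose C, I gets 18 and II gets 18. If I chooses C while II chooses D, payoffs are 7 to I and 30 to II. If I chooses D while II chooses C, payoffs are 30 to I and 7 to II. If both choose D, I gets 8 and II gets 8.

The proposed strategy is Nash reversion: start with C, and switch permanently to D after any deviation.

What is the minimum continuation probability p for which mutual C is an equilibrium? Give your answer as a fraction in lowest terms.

6/11

With no time discounting, the continuation probability p plays the role of the discount factor.
Grim-trigger IC: 18/(1−p) ≥ 30 + 8p/(1−p) ⇒ p ≥ (30−18)/(30−8) = 6/11.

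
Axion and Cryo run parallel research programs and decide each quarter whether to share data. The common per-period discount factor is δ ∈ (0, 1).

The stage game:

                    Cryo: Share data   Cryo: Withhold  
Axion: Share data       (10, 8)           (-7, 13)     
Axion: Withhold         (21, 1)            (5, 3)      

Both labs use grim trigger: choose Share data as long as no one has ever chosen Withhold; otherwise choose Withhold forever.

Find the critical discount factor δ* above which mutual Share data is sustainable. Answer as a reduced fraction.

11/16

For Axion: deviation gain 21−10 = 11, per-period punishment loss 10−5 = 5. IC gives δ ≥ 11/16.
For Cryo: gain 5, loss 5 per period, so δ ≥ 5/10 = 1/2.
The tighter constraint is Axion's, so cooperation needs δ ≥ 11/16.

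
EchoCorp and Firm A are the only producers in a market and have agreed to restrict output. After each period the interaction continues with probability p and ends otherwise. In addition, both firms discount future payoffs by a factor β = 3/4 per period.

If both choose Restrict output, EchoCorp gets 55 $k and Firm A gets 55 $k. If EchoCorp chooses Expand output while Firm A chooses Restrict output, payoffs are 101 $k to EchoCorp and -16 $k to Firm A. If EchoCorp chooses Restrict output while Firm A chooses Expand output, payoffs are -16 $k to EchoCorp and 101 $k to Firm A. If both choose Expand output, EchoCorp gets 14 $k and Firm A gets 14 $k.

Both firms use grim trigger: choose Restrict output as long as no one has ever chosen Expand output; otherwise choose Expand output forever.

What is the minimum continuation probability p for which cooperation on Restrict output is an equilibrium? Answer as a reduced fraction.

184/261

With continuation probability p and discount β, the effective per-period discount factor is βp.
Grim-trigger IC: βp ≥ (101−55)/(101−14) = 46/87.
So p ≥ (46/87)/(3/4) = 184/261.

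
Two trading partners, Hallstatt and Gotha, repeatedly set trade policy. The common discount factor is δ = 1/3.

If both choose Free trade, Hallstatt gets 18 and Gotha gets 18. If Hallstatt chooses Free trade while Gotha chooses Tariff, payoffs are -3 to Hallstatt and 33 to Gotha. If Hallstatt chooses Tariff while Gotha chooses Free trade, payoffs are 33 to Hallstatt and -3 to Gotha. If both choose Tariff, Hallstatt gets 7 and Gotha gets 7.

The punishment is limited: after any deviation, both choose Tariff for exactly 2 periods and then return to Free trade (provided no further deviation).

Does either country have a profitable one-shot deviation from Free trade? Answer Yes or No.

A one-shot deviation gives 33 now, then 7 for 2 periods, then back to 18.
Gain from deviating: (33−18) today; loss: (18−7) in each of the next 2 periods.
No-deviation condition: (18−7)(δ+…+δ^2) ≥ 33−18, i.e. δ+…+δ^2 ≥ 15/11.
At δ = 1/3: δ+…+δ^2 = 0.4444 < 1.3636.
So cooperation is not sustainable.

Yes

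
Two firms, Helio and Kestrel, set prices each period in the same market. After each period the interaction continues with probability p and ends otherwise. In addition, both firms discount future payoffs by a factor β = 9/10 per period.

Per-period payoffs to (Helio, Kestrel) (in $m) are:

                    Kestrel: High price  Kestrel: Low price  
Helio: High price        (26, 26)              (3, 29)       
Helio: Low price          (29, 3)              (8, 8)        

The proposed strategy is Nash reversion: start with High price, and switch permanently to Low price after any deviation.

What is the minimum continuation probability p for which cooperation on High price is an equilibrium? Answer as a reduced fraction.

10/63

Expected continuation weight on next period's payoff is β·p = 9/10·p, which plays the role of the discount factor.
Cooperation requires 9/10·p ≥ (29−26)/(29−8) = 1/7, hence p ≥ 10/63.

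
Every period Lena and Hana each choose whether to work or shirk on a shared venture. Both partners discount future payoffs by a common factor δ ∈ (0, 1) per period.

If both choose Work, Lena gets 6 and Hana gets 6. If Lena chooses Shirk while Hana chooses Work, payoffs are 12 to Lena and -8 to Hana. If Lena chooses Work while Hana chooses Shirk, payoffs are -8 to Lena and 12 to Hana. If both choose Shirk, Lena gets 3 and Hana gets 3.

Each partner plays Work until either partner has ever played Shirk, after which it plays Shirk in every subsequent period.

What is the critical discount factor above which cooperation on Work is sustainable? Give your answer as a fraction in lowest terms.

2/3

Cooperation forever yields 6 each period: 6/(1−δ).
Deviating yields 12 once, then 3 forever: 12 + 3δ/(1−δ).
No profitable deviation requires 6/(1−δ) ≥ 12 + 3δ/(1−δ).
Multiplying by (1−δ): 6 ≥ 12(1−δ) + 3δ = 12 − 9δ.
So 9δ ≥ 6, i.e. δ ≥ 6/9 = 2/3.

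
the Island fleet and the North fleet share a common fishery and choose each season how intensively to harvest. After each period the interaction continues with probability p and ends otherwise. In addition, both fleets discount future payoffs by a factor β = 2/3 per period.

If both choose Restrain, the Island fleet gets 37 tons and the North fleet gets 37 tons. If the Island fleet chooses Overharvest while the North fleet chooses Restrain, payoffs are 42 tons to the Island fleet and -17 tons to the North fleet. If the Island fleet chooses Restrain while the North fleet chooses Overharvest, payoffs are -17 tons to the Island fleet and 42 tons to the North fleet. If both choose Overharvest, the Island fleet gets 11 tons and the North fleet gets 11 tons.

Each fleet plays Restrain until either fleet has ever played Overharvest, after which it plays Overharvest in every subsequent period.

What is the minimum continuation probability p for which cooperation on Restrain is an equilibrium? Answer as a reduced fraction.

Expected continuation weight on next period's payoff is β·p = 2/3·p, which plays the role of the discount factor.
Cooperation requires 2/3·p ≥ (42−37)/(42−11) = 5/31, hence p ≥ 15/62.

15/62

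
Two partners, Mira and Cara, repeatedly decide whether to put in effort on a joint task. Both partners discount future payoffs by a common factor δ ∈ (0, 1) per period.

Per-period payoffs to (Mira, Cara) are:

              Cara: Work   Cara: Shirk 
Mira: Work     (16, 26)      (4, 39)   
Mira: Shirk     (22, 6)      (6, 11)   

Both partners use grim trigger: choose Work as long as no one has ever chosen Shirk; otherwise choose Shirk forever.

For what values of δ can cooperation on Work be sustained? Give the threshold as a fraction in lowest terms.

Mira: cooperation gives 16 each period; deviation gives 22 once then 6 forever.
  16/(1−δ) ≥ 22 + 6δ/(1−δ) ⇒ δ ≥ 6/16 = 3/8.
Cara: cooperation gives 26 each period; deviation gives 39 once then 11 forever.
  δ ≥ 13/28.
Both must hold, so the binding constraint is Cara's: δ ≥ 13/28.

13/28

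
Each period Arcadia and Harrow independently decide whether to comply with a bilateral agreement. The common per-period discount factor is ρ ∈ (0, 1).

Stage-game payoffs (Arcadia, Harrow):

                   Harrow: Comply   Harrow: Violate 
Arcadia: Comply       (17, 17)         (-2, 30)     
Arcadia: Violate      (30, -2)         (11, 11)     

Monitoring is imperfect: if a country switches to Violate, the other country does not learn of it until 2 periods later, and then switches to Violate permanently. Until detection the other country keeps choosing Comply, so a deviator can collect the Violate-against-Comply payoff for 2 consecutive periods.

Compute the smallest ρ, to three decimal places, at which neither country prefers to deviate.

A deviator earns 30 for 2 periods, then 11 forever; cooperating earns 17 forever. Multiplying the IC by (1−ρ):
17 ≥ 30(1−ρ^2) + 11ρ^2, so 19·ρ^2 ≥ 13 and ρ^2 ≥ 13/19.
ρ ≥ (13/19)^(1/2) ≈ 0.827.

0.827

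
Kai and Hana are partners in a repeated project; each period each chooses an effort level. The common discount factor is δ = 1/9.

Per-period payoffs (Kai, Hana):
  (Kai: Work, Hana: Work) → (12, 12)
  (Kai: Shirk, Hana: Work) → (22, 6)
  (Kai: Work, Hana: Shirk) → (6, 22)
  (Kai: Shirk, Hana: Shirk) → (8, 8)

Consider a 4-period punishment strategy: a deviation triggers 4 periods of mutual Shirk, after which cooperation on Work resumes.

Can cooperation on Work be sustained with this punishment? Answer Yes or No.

No

IC: δ+…+δ^4 ≥ (22−12)/(12−8) = 5/2.
At δ = 1/9: partial sum = 0.1250 < 2.5000. Cooperation not sustainable.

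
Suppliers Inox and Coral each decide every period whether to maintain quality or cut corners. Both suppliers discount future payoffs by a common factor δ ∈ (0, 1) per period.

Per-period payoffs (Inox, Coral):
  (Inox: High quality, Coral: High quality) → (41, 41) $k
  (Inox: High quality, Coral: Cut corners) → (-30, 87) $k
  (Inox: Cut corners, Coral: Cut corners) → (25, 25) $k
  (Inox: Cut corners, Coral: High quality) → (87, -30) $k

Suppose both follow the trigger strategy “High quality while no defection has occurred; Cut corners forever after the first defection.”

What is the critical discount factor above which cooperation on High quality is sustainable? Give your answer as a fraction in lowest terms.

Cooperation forever yields 41 each period: 41/(1−δ).
Deviating yields 87 once, then 25 forever: 87 + 25δ/(1−δ).
No profitable deviation requires 41/(1−δ) ≥ 87 + 25δ/(1−δ).
Multiplying by (1−δ): 41 ≥ 87(1−δ) + 25δ = 87 − 62δ.
So 62δ ≥ 46, i.e. δ ≥ 46/62 = 23/31.

23/31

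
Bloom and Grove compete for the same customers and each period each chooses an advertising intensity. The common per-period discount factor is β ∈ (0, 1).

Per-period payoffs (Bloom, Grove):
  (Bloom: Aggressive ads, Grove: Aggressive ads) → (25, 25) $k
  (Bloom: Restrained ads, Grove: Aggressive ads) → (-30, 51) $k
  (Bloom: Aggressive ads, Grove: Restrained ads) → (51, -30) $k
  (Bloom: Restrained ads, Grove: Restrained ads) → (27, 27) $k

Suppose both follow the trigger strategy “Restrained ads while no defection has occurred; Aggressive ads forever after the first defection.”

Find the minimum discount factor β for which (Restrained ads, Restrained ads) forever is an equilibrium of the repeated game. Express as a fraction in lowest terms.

27/(1−β) ≥ 51 + 25β/(1−β)
27 ≥ 51 − 26β
β ≥ 24/26 = 12/13.

12/13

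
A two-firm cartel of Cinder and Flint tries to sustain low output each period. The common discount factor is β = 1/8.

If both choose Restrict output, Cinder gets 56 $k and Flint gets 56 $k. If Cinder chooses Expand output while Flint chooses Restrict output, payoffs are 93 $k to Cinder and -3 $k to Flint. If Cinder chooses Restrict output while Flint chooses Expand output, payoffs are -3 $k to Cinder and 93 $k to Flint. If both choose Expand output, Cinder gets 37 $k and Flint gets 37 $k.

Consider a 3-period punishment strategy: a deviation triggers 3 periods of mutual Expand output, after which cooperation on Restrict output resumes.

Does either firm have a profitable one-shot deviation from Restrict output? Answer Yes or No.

A one-shot deviation gives 93 now, then 37 for 3 periods, then back to 56.
Gain from deviating: (93−56) today; loss: (56−37) in each of the next 3 periods.
No-deviation condition: (56−37)(β+…+β^3) ≥ 93−56, i.e. β+…+β^3 ≥ 37/19.
At β = 1/8: β+…+β^3 = 0.1426 < 1.9474.
So cooperation is not sustainable.

Yes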